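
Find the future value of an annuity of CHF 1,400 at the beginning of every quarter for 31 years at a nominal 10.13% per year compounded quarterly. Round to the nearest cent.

CHF 1,203,032.55

i = 0.1013/4 = 0.025325 per quarter; n = 31·4 = 124.
Accumulation factor s(124|0.025325) × (1+i) = 859.308963; FV = 1400 × 859.308963 = 1,203,032.5484
Payments are at the start of each period, so multiply by (1+i).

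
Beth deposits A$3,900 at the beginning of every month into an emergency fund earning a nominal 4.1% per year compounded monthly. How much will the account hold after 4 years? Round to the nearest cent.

A$203,742.99

With 12 periods per year: i = 0.00341667, n = 48.
Accumulation factor s(48|0.00341667) × (1+i) = 52.241792; FV = 3900 × 52.241792 = 203,742.9879
(annuity-due: payments at period start, so ×(1+i).)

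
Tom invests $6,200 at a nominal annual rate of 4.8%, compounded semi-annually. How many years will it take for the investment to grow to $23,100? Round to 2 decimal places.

27.73 years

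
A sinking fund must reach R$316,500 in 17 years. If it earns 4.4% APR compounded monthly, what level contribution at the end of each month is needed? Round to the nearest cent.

R$1,045.61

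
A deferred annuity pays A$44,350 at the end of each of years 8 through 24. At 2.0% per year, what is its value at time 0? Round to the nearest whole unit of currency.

PV at t=7 (ordinary 17-year annuity): 44350 × a(17|0.02) = 44350 × 14.291872 = 633,844.5177
PV₀ = 633,844.5177 / (1+0.02)^7 = 633,844.5177 / 1.148686 = 551,799.7966

A$551,800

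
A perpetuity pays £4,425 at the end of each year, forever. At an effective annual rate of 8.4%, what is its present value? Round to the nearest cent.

£52,678.57

PV = C/r = 4425/0.084 = 52,678.5714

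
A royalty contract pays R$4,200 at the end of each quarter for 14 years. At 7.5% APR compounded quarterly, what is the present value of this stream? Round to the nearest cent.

Periodic rate i = 0.075/4 = 0.01875; n = 14 × 4 = 56 periods.
Annuity factor a(56|0.01875) = 34.487649; PV = 4200 × 34.487649 = 144,848.1262

R$144,848.13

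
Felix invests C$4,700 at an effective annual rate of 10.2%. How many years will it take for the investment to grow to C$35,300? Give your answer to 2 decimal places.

(1+i)^n = 35300/4700 = 7.51064, so n = ln 7.51064 / ln 1.102 = 20.7597 years

20.76 years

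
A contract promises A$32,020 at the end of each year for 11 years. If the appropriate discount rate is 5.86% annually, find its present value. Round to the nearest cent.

A$254,355.81

PV = PMT · [1 − (1+i)^(−n)] / i = 32020 · 7.943654 = 254,355.8143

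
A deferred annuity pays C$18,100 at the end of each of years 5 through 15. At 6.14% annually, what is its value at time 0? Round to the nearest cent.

C$111,676.89

Value one period before first payment (t=4): 18100 × [1 − (1+0.0614)^(−11)] / 0.0614 = 18100 × 7.830708 = 141,735.8231
PV₀ = 141,735.8231 / (1+0.0614)^4 = 141,735.8231 / 1.269160 = 111,676.8863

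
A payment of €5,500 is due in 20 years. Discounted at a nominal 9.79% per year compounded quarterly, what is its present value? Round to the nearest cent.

i = 0.0979/4 = 0.024475 per quarter; n = 20·4 = 80.
PV = FV·(1+i)^(−n) = 5,500 × 0.144508 = 794.7920

€794.79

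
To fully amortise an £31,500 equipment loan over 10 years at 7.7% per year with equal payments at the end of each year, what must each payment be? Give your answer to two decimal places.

£4,631.10

PMT = 31500 / ( [1 − (1+0.077)^(−10)] / 0.077 ) = 31500 / 6.801834 = 4,631.1036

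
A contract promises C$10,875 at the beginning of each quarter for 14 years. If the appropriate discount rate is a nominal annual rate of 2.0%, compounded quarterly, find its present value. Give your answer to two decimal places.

C$532,673.22

i = 0.02/4 = 0.005 per quarter; n = 14·4 = 56.
PV = PMT · [1 − (1+i)^(−n)] / i × (1+i) = 10875 · 48.981445 = 532,673.2182
Payments are at the start of each period, so multiply by (1+i).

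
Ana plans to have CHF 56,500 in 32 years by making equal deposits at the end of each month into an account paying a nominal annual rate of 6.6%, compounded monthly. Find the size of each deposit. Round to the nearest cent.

With 12 periods per year: i = 0.0055, n = 384.
PMT = 56500 / ( [(1+0.0055)^384 − 1] / 0.0055 ) = 56500 / 1312.193814 = 43.0577

CHF 43.06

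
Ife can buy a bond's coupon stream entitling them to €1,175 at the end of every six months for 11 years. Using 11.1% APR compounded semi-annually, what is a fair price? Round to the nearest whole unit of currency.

Periodic rate i = 0.111/2 = 0.0555; n = 11 × 2 = 22 periods.
Annuity factor a(22|0.0555) = 12.527342; PV = 1175 × 12.527342 = 14,719.6273

€14,720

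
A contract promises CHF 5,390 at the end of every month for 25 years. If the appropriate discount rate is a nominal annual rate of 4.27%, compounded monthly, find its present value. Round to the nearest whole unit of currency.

Periodic rate i = 0.0427/12 = 0.00355833; n = 25 × 12 = 300 periods.
PV = 5390 × [1 − (1+0.00355833)^(−300)] / 0.00355833 = 5390 × 184.210039 = 992,892.1113

CHF 992,892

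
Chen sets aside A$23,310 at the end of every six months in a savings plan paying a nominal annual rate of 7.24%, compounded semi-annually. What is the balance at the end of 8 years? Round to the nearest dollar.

A$493,524

i = 0.0724/2 = 0.0362 per half-year; n = 8·2 = 16.
FV = PMT · [(1+i)^n − 1] / i = 23310 · 21.172209 = 493,524.1925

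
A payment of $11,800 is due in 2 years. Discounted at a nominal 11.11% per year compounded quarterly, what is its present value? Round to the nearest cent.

$9,477.58

i = 0.1111/4 = 0.027775 per quarter; n = 2·4 = 8.
Discount factor = (1+0.027775)^(−8) = 0.803185; PV = 11,800 × 0.803185 = 9,477.5833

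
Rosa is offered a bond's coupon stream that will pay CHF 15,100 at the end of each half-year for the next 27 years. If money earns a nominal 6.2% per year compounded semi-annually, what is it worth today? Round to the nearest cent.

CHF 393,416.68

i = 0.062/2 = 0.031 per half-year; n = 27·2 = 54.
PV = PMT · [1 − (1+i)^(−n)] / i = 15100 · 26.054085 = 393,416.6780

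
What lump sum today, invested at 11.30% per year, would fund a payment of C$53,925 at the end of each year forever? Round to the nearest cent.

PV = PMT / i = 53925 / 0.113 = 477,212.3894

C$477,212.39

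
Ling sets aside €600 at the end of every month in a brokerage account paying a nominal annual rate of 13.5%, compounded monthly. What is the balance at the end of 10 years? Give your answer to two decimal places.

With 12 periods per year: i = 0.01125, n = 120.
Accumulation factor s(120|0.01125) = 251.418698; FV = 600 × 251.418698 = 150,851.2191

€150,851.22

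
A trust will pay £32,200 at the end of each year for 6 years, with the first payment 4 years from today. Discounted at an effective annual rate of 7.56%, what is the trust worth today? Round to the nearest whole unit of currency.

PV at t=3 (ordinary 6-year annuity): 32200 × a(6|0.0756) = 32200 × 4.685240 = 150,864.7376
Discount back 3 years: 150,864.7376 × (1+0.0756)^(−3) = 150,864.7376 × 0.803614 = 121,237.0502

£121,237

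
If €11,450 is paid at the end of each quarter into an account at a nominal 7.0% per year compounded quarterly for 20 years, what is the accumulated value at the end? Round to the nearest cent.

€1,967,039.29

Periodic rate i = 0.07/4 = 0.0175; n = 20 × 4 = 80 periods.
FV = PMT · [(1+i)^n − 1] / i = 11450 · 171.793824 = 1,967,039.2876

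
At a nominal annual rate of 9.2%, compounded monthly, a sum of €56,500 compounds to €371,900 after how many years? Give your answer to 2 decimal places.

Periodic rate i = 0.092/12 = 0.00766667.
(1+i)^n = 371900/56500 = 6.58230, so n = ln 6.58230 / ln 1.00767 = 246.7303 months
= 246.7303/12 years

20.56 years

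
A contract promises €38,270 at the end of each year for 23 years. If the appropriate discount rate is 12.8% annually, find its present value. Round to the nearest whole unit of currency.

PV = 38270 × [1 − (1+0.128)^(−23)] / 0.128 = 38270 × 7.323081 = 280,254.3136

€280,254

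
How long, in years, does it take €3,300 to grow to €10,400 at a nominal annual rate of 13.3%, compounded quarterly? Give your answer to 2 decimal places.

Periodic rate i = 0.133/4 = 0.03325.
n = ln(10400/3300) / ln(1+0.03325) = ln(3.15152) / 0.032709 = 35.0936 quarters
= 35.0936/4 years

8.77 years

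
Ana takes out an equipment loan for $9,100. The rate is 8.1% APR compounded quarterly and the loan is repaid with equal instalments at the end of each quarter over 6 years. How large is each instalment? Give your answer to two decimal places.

i = 0.081/4 = 0.02025 per quarter; n = 6·4 = 24.
PMT = 9100 / ( [1 − (1+0.02025)^(−24)] / 0.02025 ) = 9100 / 18.860470 = 482.4906

$482.49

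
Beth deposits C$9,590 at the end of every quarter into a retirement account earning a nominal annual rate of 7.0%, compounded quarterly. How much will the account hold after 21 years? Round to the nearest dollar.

Periodic rate i = 0.07/4 = 0.0175; n = 21 × 4 = 84 periods.
FV = PMT · [(1+i)^n − 1] / i = 9590 · 188.244992 = 1,805,269.4771

C$1,805,269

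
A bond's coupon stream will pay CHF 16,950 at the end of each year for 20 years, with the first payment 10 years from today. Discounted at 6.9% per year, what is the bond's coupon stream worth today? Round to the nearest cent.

CHF 99,269.01

Value one period before first payment (t=9): 16950 × [1 − (1+0.069)^(−20)] / 0.069 = 16950 × 10.676855 = 180,972.6957
PV₀ = 180,972.6957 / (1+0.069)^9 = 180,972.6957 / 1.823053 = 99,269.0141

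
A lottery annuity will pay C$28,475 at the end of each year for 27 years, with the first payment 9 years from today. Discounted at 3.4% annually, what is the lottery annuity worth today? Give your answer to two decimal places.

Value one period before first payment (t=8): 28475 × [1 − (1+0.034)^(−27)] / 0.034 = 28475 × 17.486541 = 497,929.2536
Discount back 8 years: 497,929.2536 × (1+0.034)^(−8) = 497,929.2536 × 0.765307 = 381,068.7470

C$381,068.75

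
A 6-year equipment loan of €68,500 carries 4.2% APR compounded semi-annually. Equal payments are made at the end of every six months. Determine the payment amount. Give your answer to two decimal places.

€6,517.18

i = 0.042/2 = 0.021 per half-year; n = 6·2 = 12.
PMT = 68500 / ( [1 − (1+0.021)^(−12)] / 0.021 ) = 68500 / 10.510684 = 6,517.1780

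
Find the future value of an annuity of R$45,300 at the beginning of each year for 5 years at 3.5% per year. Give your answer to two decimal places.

R$251,421.89

FV = 45300 × [(1+0.035)^5 − 1] / 0.035 × (1+i) = 45300 × 5.550152 = 251,421.8938
(Beginning-of-period payments → annuity-due factor ×(1+i).)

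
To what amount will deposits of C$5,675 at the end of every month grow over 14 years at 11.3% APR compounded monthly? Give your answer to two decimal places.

C$2,307,444.55

With 12 periods per year: i = 0.00941667, n = 168.
Accumulation factor s(168|0.00941667) = 406.598158; FV = 5675 × 406.598158 = 2,307,444.5479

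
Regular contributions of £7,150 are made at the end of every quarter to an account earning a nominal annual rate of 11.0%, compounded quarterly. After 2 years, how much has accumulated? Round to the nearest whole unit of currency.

£63,019

Periodic rate i = 0.11/4 = 0.0275; n = 2 × 4 = 8 periods.
Accumulation factor s(8|0.0275) = 8.813838; FV = 7150 × 8.813838 = 63,018.9435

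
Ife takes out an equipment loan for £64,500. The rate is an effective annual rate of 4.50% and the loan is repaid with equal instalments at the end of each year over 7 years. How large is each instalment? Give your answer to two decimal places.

Annuity-PV factor = 5.892701; PMT = 64500 / 5.892701 = 10,945.7447

£10,945.74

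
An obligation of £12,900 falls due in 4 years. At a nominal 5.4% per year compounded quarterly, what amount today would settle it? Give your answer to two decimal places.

With 4 periods per year: i = 0.0135, n = 16.
PV = FV·(1+i)^(−n) = 12,900 × 0.806900 = 10,409.0157

£10,409.02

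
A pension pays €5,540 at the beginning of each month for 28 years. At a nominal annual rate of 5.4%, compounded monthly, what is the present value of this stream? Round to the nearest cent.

€963,082.05

With 12 periods per year: i = 0.0045, n = 336.
Annuity factor a(336|0.0045) × (1+i) = 173.841524; PV = 5540 × 173.841524 = 963,082.0451
(Beginning-of-period payments → annuity-due factor ×(1+i).)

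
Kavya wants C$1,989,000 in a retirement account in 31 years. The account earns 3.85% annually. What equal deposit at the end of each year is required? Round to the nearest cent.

PMT = 1.989e+06 / ( [(1+0.0385)^31 − 1] / 0.0385 ) = 1.989e+06 / 57.806059 = 34,408.1577

C$34,408.16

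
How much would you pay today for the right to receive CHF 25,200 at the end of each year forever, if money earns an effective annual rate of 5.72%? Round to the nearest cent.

PV = PMT / i = 25200 / 0.0572 = 440,559.4406

CHF 440,559.44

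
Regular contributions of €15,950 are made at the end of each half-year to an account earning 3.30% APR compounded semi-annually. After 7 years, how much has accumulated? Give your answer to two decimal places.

€248,903.70

With 2 periods per year: i = 0.0165, n = 14.
FV = PMT · [(1+i)^n − 1] / i = 15950 · 15.605248 = 248,903.7016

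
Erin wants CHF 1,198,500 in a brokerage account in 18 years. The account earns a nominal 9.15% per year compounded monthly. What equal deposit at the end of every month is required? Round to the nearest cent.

Periodic rate i = 0.0915/12 = 0.007625; n = 18 × 12 = 216 periods.
FV-annuity factor = 545.449245; PMT = 1.1985e+06 / 545.449245 = 2,197.2714

CHF 2,197.27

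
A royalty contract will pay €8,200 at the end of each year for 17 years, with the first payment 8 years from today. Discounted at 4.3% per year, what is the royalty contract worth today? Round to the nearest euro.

€72,596

Value one period before first payment (t=7): 8200 × [1 − (1+0.043)^(−17)] / 0.043 = 8200 × 11.887441 = 97,477.0187
Discount back 7 years: 97,477.0187 × (1+0.043)^(−7) = 97,477.0187 × 0.744749 = 72,595.8975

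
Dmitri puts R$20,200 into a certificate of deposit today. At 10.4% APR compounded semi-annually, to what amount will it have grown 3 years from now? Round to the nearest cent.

R$27,380.78

Periodic rate i = 0.104/2 = 0.052; n = 3 × 2 = 6 periods.
FV = 20,200 × (1 + 0.052)^6 = 27,380.7795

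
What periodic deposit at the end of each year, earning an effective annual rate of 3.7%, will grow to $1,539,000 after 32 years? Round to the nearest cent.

$25,903.11

PMT = 1.539e+06 / ( [(1+0.037)^32 − 1] / 0.037 ) = 1.539e+06 / 59.413714 = 25,903.1106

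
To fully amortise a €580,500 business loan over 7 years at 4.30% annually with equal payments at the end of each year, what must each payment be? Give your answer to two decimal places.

€97,791.92

PMT = 580500 / ( [1 − (1+0.043)^(−7)] / 0.043 ) = 580500 / 5.936073 = 97,791.9197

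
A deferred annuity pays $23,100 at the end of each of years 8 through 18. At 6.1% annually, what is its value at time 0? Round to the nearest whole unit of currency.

PV at t=7 (ordinary 11-year annuity): 23100 × a(11|0.061) = 23100 × 7.846694 = 181,258.6262
PV₀ = 181,258.6262 / (1+0.061)^7 = 181,258.6262 / 1.513588 = 119,754.2670

$119,754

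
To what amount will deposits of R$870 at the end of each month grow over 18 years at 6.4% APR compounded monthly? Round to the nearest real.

R$351,509

With 12 periods per year: i = 0.00533333, n = 216.
FV = PMT · [(1+i)^n − 1] / i = 870 · 404.033149 = 351,508.8399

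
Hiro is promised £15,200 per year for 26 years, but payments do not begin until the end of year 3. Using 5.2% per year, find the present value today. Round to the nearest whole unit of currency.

Value one period before first payment (t=2): 15200 × [1 − (1+0.052)^(−26)] / 0.052 = 15200 × 14.083375 = 214,067.3019
Discount back 2 years: 214,067.3019 × (1+0.052)^(−2) = 214,067.3019 × 0.903584 = 193,427.7836

£193,428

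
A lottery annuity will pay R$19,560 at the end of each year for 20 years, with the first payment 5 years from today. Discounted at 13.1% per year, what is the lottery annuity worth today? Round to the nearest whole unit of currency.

PV at t=4 (ordinary 20-year annuity): 19560 × a(20|0.131) = 19560 × 6.982744 = 136,582.4772
Discount back 4 years: 136,582.4772 × (1+0.131)^(−4) = 136,582.4772 × 0.611152 = 83,472.7201

R$83,473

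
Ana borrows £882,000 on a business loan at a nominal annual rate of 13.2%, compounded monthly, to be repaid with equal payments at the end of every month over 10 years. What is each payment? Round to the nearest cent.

With 12 periods per year: i = 0.011, n = 120.
PMT = 882000 / ( [1 − (1+0.011)^(−120)] / 0.011 ) = 882000 / 66.448404 = 13,273.4564

£13,273.46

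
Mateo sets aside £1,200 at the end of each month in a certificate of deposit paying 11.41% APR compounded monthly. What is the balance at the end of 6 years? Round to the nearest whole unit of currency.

£123,249

i = 0.1141/12 = 0.00950833 per month; n = 6·12 = 72.
Accumulation factor s(72|0.00950833) = 102.707323; FV = 1200 × 102.707323 = 123,248.7875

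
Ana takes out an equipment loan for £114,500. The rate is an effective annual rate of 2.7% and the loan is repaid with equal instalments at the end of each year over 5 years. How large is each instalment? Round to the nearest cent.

£24,787.84

Annuity-PV factor = 4.619201; PMT = 114500 / 4.619201 = 24,787.8353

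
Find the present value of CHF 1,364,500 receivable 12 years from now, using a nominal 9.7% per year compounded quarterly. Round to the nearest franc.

Periodic rate i = 0.097/4 = 0.02425; n = 12 × 4 = 48 periods.
PV = FV·(1+i)^(−n) = 1,364,500 × 0.316602 = 432,003.0908

CHF 432,003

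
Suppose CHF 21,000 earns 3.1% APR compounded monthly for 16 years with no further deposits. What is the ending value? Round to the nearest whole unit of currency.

CHF 34,463

With 12 periods per year: i = 0.00258333, n = 192.
FV = 21,000 × (1 + 0.00258333)^192 = 34,462.8824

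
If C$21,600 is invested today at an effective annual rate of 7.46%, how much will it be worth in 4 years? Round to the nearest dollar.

21,600 × (1+0.0746)^4 = 21,600 × 1.333483 = 28,803.2236

C$28,803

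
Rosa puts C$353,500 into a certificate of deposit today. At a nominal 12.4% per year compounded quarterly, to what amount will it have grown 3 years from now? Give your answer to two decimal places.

C$509,909.85

With 4 periods per year: i = 0.031, n = 12.
353,500 × (1+0.031)^12 = 353,500 × 1.442461 = 509,909.8502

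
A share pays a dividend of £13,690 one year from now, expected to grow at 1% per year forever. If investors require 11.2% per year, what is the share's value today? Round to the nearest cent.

PV = D₁/(r − g) = 13690/(0.112 − 0.01) = 134,215.6863

£134,215.69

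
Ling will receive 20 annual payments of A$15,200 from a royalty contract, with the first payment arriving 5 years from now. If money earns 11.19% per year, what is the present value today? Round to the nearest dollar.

A$78,217

PV at t=4 (ordinary 20-year annuity): 15200 × a(20|0.1119) = 15200 × 7.865388 = 119,553.8994
Discount back 4 years: 119,553.8994 × (1+0.1119)^(−4) = 119,553.8994 × 0.654240 = 78,216.9406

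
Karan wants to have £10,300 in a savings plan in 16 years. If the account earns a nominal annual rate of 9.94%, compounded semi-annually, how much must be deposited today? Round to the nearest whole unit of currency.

i = 0.0994/2 = 0.0497 per half-year; n = 16·2 = 32.
Discount factor = (1+0.0497)^(−32) = 0.211794; PV = 10,300 × 0.211794 = 2,181.4784

£2,181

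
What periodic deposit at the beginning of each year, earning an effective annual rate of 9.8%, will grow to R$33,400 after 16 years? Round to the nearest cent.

R$860.80

FV-annuity factor × (1+i) = 38.800950; PMT = 33400 / 38.800950 = 860.8037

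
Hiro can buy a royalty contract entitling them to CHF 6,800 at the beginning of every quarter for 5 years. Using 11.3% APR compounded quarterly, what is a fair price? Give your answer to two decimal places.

CHF 105,728.02

Periodic rate i = 0.113/4 = 0.02825; n = 5 × 4 = 20 periods.
PV = 6800 × [1 − (1+0.02825)^(−20)] / 0.02825 × (1+i) = 6800 × 15.548238 = 105,728.0158
Payments are at the start of each period, so multiply by (1+i).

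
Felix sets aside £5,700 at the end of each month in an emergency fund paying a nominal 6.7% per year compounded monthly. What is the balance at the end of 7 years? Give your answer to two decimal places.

With 12 periods per year: i = 0.00558333, n = 84.
Accumulation factor s(84|0.00558333) = 106.802033; FV = 5700 × 106.802033 = 608,771.5872

£608,771.59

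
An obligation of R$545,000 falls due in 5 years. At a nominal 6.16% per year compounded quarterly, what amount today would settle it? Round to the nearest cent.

With 4 periods per year: i = 0.0154, n = 20.
Discount factor = (1+0.0154)^(−20) = 0.736643; PV = 545,000 × 0.736643 = 401,470.2061

R$401,470.21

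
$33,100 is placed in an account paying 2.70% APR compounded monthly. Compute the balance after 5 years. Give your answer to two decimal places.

Periodic rate i = 0.027/12 = 0.00225; n = 5 × 12 = 60 periods.
33,100 × (1+0.00225)^60 = 33,100 × 1.144363 = 37,878.4230

$37,878.42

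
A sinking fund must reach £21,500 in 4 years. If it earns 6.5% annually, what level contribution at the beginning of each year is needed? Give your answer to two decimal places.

£4,580.67

FV-annuity factor × (1+i) = 4.693641; PMT = 21500 / 4.693641 = 4,580.6657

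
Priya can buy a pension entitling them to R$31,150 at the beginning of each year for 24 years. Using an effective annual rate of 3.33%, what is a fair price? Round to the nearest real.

R$526,227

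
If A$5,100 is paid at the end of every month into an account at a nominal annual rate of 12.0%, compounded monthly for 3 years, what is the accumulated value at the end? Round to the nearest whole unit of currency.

With 12 periods per year: i = 0.01, n = 36.
FV = PMT · [(1+i)^n − 1] / i = 5100 · 43.076878 = 219,692.0796

A$219,692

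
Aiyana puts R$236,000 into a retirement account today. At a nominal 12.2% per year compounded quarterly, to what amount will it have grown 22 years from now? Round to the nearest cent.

Periodic rate i = 0.122/4 = 0.0305; n = 22 × 4 = 88 periods.
236,000 × (1+0.0305)^88 = 236,000 × 14.067718 = 3,319,981.4803

R$3,319,981.48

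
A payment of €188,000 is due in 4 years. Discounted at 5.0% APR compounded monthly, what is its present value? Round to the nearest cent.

i = 0.05/12 = 0.00416667 per month; n = 4·12 = 48.
PV = FV·(1+i)^(−n) = 188,000 × 0.819071 = 153,985.3512

€153,985.35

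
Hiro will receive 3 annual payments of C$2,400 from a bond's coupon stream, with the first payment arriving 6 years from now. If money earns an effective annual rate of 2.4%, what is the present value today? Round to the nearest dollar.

C$6,100

PV at t=5 (ordinary 3-year annuity): 2400 × a(3|0.024) = 2400 × 2.861559 = 6,867.7425
Discount back 5 years: 6,867.7425 × (1+0.024)^(−5) = 6,867.7425 × 0.888178 = 6,099.7807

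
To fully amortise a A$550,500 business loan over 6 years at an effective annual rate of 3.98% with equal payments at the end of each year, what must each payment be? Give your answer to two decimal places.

A$104,946.06

Annuity-PV factor = 5.245552; PMT = 550500 / 5.245552 = 104,946.0626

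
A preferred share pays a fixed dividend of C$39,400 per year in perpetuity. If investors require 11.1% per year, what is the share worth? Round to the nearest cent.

C$354,954.95

PV = C/r = 39400/0.111 = 354,954.9550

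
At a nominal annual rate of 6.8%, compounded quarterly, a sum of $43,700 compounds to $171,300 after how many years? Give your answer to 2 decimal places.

20.26 years

Periodic rate i = 0.068/4 = 0.017.
n = ln(171300/43700) / ln(1+0.017) = ln(3.91991) / 0.016857 = 81.0381 quarters
= 81.0381/4 years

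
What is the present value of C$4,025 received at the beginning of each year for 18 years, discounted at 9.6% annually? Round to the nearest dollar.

PV = 4025 × [1 − (1+0.096)^(−18)] / 0.096 × (1+i) = 4025 × 9.224117 = 37,127.0728
(Beginning-of-period payments → annuity-due factor ×(1+i).)

C$37,127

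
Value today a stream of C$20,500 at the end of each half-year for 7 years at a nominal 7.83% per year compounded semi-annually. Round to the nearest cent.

C$217,764.24

Periodic rate i = 0.0783/2 = 0.03915; n = 7 × 2 = 14 periods.
PV = PMT · [1 − (1+i)^(−n)] / i = 20500 · 10.622646 = 217,764.2419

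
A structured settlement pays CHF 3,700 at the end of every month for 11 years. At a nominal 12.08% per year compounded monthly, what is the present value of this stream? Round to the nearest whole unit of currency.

CHF 269,576

With 12 periods per year: i = 0.0100667, n = 132.
Annuity factor a(132|0.0100667) = 72.858287; PV = 3700 × 72.858287 = 269,575.6621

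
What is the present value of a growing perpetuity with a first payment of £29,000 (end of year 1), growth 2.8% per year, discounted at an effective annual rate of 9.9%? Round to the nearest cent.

£408,450.70

PV = PMT / (i − g) = 29000 / (0.099 − 0.028) = 29000 / 0.071000 = 408,450.7042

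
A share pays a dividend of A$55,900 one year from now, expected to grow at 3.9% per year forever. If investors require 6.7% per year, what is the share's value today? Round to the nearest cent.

A$1,996,428.57

PV = PMT / (i − g) = 55900 / (0.067 − 0.039) = 55900 / 0.028000 = 1,996,428.5714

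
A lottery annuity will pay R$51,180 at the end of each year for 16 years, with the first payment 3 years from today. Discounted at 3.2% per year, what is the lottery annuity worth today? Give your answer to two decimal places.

R$594,500.17

PV at t=2 (ordinary 16-year annuity): 51180 × a(16|0.032) = 51180 × 12.371179 = 633,156.9494
Discount back 2 years: 633,156.9494 × (1+0.032)^(−2) = 633,156.9494 × 0.938946 = 594,500.1704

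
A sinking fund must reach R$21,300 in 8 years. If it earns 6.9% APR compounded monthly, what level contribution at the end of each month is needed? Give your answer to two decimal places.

R$166.86

With 12 periods per year: i = 0.00575, n = 96.
PMT = 21300 / ( [(1+0.00575)^96 − 1] / 0.00575 ) = 21300 / 127.648609 = 166.8643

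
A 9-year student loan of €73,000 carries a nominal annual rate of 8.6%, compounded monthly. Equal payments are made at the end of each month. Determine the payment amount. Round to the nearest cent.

With 12 periods per year: i = 0.00716667, n = 108.
Annuity-PV factor = 75.008451; PMT = 73000 / 75.008451 = 973.2237

€973.22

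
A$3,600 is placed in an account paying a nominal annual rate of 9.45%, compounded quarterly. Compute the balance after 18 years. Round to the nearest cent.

A$19,339.54

Periodic rate i = 0.0945/4 = 0.023625; n = 18 × 4 = 72 periods.
FV = PV·(1+i)^n = 3,600 × 5.372095 = 19,339.5408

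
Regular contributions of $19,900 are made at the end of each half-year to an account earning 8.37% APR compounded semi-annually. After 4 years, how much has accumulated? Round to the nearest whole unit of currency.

$184,576

Periodic rate i = 0.0837/2 = 0.04185; n = 4 × 2 = 8 periods.
FV = 19900 × [(1+0.04185)^8 − 1] / 0.04185 = 19900 × 9.275186 = 184,576.1988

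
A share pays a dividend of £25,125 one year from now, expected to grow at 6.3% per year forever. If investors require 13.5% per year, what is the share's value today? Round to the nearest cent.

£348,958.33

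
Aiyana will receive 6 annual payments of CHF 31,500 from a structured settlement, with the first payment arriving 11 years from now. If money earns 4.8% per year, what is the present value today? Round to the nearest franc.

PV at t=10 (ordinary 6-year annuity): 31500 × a(6|0.048) = 31500 × 5.108318 = 160,912.0294
PV₀ = 160,912.0294 / (1+0.048)^10 = 160,912.0294 / 1.598133 = 100,687.5296

CHF 100,688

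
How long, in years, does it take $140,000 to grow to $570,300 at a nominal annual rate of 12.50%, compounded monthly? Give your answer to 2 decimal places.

Periodic rate i = 0.125/12 = 0.0104167.
n = ln(570300/140000) / ln(1+0.0104167) = ln(4.07357) / 0.010363 = 135.5350 months
= 135.5350/12 years

11.29 years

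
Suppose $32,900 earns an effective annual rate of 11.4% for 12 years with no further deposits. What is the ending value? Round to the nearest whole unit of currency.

FV = PV·(1+i)^n = 32,900 × 3.652770 = 120,176.1227

$120,176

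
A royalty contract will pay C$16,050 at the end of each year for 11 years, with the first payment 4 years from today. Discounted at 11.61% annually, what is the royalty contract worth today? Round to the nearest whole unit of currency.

PV at t=3 (ordinary 11-year annuity): 16050 × a(11|0.1161) = 16050 × 6.040301 = 96,946.8332
PV₀ = 96,946.8332 / (1+0.1161)^3 = 96,946.8332 / 1.390303 = 69,730.7446

C$69,731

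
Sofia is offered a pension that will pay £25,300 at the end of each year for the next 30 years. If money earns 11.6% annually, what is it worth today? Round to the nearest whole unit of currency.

PV = PMT · [1 − (1+i)^(−n)] / i = 25300 · 8.300346 = 209,998.7529

£209,999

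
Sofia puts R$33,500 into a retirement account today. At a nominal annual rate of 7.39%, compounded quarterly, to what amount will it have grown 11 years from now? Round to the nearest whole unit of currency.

R$74,965

i = 0.0739/4 = 0.018475 per quarter; n = 11·4 = 44.
FV = 33,500 × (1 + 0.018475)^44 = 74,965.4619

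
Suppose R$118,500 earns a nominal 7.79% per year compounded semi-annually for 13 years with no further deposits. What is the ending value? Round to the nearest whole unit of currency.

With 2 periods per year: i = 0.03895, n = 26.
FV = PV·(1+i)^n = 118,500 × 2.700604 = 320,021.5196

R$320,022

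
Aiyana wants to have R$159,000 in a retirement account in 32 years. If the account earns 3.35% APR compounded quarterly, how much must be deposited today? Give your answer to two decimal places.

Periodic rate i = 0.0335/4 = 0.008375; n = 32 × 4 = 128 periods.
Discount factor = (1+0.008375)^(−128) = 0.343855; PV = 159,000 × 0.343855 = 54,672.9075

R$54,672.91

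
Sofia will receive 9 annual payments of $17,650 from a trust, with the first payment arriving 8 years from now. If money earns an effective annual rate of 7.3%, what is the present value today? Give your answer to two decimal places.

Value one period before first payment (t=7): 17650 × [1 − (1+0.073)^(−9)] / 0.073 = 17650 × 6.432894 = 113,540.5731
PV₀ = 113,540.5731 / (1+0.073)^7 = 113,540.5731 / 1.637563 = 69,335.0812

$69,335.08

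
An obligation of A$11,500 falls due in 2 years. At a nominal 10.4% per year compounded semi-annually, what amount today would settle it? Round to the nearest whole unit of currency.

A$9,389

With 2 periods per year: i = 0.052, n = 4.
Discount factor = (1+0.052)^(−4) = 0.816464; PV = 11,500 × 0.816464 = 9,389.3360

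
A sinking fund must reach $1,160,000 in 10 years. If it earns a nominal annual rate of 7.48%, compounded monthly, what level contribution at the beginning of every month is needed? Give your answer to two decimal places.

$6,486.20

With 12 periods per year: i = 0.00623333, n = 120.
FV-annuity factor × (1+i) = 178.841167; PMT = 1.16e+06 / 178.841167 = 6,486.2024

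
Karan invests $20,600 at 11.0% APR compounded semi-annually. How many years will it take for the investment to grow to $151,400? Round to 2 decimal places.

Periodic rate i = 0.11/2 = 0.055.
n = ln(151400/20600) / ln(1+0.055) = ln(7.34951) / 0.053541 = 37.2545 half-years
= 37.2545/2 years

18.63 years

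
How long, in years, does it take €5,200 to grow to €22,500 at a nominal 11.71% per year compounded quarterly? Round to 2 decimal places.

12.69 years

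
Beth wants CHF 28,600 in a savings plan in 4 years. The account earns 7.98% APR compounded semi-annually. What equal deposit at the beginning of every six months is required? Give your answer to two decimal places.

CHF 2,985.87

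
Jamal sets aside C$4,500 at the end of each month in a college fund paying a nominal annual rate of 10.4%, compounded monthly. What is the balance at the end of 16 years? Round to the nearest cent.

C$2,202,924.31

i = 0.104/12 = 0.00866667 per month; n = 16·12 = 192.
Accumulation factor s(192|0.00866667) = 489.538735; FV = 4500 × 489.538735 = 2,202,924.3054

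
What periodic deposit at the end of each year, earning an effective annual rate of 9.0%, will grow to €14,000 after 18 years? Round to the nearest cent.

€338.97

FV-annuity factor = 41.301338; PMT = 14000 / 41.301338 = 338.9721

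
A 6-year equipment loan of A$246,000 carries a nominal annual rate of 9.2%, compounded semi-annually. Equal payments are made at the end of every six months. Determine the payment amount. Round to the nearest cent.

Periodic rate i = 0.092/2 = 0.046; n = 6 × 2 = 12 periods.
Annuity-PV factor = 9.066641; PMT = 246000 / 9.066641 = 27,132.4312

A$27,132.43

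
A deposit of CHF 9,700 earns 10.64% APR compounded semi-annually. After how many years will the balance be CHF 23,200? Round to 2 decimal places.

8.41 years

Periodic rate i = 0.1064/2 = 0.0532.
n = ln(23200/9700) / ln(1+0.0532) = ln(2.39175) / 0.051833 = 16.8237 half-years
= 16.8237/2 years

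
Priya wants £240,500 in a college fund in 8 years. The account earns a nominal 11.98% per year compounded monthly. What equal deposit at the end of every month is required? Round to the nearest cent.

£1,505.17

i = 0.1198/12 = 0.00998333 per month; n = 8·12 = 96.
FV-annuity factor = 159.782153; PMT = 240500 / 159.782153 = 1,505.1744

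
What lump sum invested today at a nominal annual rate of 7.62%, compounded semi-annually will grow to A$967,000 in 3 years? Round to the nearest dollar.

A$772,665

i = 0.0762/2 = 0.0381 per half-year; n = 3·2 = 6.
PV = FV·(1+i)^(−n) = 967,000 × 0.799033 = 772,665.1560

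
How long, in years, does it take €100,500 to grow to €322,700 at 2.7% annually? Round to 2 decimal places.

n = ln(322700/100500) / ln(1+0.027) = ln(3.21095) / 0.026642 = 43.7868 years

43.79 years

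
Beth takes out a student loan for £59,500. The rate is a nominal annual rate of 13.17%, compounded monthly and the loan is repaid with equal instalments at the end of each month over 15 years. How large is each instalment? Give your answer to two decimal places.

£759.49

With 12 periods per year: i = 0.010975, n = 180.
Annuity-PV factor = 78.342360; PMT = 59500 / 78.342360 = 759.4869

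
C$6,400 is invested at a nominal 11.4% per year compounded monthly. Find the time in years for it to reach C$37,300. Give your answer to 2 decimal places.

15.54 years

Periodic rate i = 0.114/12 = 0.0095.
(1+i)^n = 37300/6400 = 5.82812, so n = ln 5.82812 / ln 1.0095 = 186.4268 months
= 186.4268/12 years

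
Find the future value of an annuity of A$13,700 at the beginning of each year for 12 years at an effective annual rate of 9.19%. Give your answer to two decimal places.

FV = 13700 × [(1+0.0919)^12 − 1] / 0.0919 × (1+i) = 13700 × 22.242750 = 304,725.6702
Payments are at the start of each period, so multiply by (1+i).

A$304,725.67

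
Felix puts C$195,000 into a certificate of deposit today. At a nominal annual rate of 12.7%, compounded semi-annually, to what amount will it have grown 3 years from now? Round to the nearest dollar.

i = 0.127/2 = 0.0635 per half-year; n = 3·2 = 6.
195,000 × (1+0.0635)^6 = 195,000 × 1.446855 = 282,136.6964

C$282,137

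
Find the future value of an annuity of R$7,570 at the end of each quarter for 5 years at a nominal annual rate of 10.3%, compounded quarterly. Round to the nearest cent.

With 4 periods per year: i = 0.02575, n = 20.
FV = 7570 × [(1+0.02575)^20 − 1] / 0.02575 = 7570 × 25.738393 = 194,839.6338

R$194,839.63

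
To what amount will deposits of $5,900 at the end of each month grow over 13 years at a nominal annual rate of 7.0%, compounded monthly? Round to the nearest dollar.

Periodic rate i = 0.07/12 = 0.00583333; n = 13 × 12 = 156 periods.
FV = PMT · [(1+i)^n − 1] / i = 5900 · 253.330789 = 1,494,651.6527

$1,494,652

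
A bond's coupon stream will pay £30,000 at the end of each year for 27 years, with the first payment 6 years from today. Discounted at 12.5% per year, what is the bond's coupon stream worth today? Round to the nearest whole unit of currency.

£127,645

Value one period before first payment (t=5): 30000 × [1 − (1+0.125)^(−27)] / 0.125 = 30000 × 7.667362 = 230,020.8595
Discount back 5 years: 230,020.8595 × (1+0.125)^(−5) = 230,020.8595 × 0.554929 = 127,645.2357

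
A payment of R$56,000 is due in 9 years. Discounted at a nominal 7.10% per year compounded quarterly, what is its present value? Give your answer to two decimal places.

R$29,724.05

Periodic rate i = 0.071/4 = 0.01775; n = 9 × 4 = 36 periods.
PV = FV·(1+i)^(−n) = 56,000 × 0.530787 = 29,724.0531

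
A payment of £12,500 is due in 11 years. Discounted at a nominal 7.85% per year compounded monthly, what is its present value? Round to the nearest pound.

£5,286

With 12 periods per year: i = 0.00654167, n = 132.
Discount factor = (1+0.00654167)^(−132) = 0.422871; PV = 12,500 × 0.422871 = 5,285.8887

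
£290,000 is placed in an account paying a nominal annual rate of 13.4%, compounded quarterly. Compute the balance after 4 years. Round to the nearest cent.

With 4 periods per year: i = 0.0335, n = 16.
FV = 290,000 × (1 + 0.0335)^16 = 491,321.4143

£491,321.41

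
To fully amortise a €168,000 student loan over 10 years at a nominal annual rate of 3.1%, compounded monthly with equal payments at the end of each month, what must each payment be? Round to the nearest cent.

€1,629.99

With 12 periods per year: i = 0.00258333, n = 120.
Annuity-PV factor = 103.068312; PMT = 168000 / 103.068312 = 1,629.9869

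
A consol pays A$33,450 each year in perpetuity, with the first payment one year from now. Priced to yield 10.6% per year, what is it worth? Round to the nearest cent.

A$315,566.04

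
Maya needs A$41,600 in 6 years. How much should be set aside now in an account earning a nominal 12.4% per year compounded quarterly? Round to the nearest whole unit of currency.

With 4 periods per year: i = 0.031, n = 24.
Discount factor = (1+0.031)^(−24) = 0.480609; PV = 41,600 × 0.480609 = 19,993.3406

A$19,993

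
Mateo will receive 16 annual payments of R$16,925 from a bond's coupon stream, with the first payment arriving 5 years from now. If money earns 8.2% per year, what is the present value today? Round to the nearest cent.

R$107,918.73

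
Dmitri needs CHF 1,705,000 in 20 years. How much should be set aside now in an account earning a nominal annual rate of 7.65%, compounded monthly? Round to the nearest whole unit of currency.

i = 0.0765/12 = 0.006375 per month; n = 20·12 = 240.
PV = FV·(1+i)^(−n) = 1,705,000 × 0.217590 = 370,990.5671

CHF 370,991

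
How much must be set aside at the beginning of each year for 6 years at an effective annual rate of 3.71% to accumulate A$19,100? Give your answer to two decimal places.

A$2,796.85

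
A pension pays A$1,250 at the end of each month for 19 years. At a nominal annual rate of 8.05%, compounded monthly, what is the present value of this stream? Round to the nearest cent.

A$145,760.26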